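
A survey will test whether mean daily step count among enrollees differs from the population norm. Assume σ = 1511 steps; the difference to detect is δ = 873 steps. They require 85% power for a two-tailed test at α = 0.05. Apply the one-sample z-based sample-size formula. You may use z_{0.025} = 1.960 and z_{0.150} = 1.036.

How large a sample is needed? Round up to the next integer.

n = 27

n = (z_{α/2} + z_β)² · σ² / δ²
  = (1.960 + 1.036)² · 1511² / 873²
  = 8.9760 · 2283121 / 762129
  = 26.89
Round up → n = 27.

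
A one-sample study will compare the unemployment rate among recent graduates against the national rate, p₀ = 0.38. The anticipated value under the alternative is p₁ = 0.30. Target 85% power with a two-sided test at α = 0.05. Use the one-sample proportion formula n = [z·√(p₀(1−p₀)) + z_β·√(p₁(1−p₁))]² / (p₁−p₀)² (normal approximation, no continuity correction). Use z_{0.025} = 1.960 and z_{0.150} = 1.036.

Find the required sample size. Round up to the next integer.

n = 318

n = [z_{α/2}·√(p₀q₀) + z_β·√(p₁q₁)]² / (p₁ − p₀)²
  = [1.960·√(0.38·0.62) + 1.036·√(0.30·0.70)]² / (-0.08)²
  = [1.960·0.4854 + 1.036·0.4583]² / 0.0064
  = [1.4261]² / 0.0064
  = 317.78
Round up → n = 318.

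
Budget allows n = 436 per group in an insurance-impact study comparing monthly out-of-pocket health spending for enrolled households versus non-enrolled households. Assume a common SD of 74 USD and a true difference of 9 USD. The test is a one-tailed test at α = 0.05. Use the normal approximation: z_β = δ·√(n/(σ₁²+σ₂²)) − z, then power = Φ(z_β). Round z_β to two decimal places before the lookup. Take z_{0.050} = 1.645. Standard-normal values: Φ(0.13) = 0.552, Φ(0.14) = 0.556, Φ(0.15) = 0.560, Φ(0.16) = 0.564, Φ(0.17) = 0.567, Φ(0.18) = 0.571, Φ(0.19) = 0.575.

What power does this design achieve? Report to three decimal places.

Power ≈ 0.560

z_β = δ·√(n/(σ₁²+σ₂²)) − z_α
    = 9 · √(436/10952) − 1.645
    = 9 · 0.19952 − 1.645
    = 1.7957 − 1.645 = 0.1507 → 0.15
Power = Φ(0.15) = 0.560.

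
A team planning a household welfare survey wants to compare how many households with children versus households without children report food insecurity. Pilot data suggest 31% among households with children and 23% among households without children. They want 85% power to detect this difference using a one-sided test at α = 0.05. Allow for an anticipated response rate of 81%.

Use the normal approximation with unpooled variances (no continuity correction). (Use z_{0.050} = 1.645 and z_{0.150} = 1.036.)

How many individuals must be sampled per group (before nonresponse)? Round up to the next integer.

n = 543 per group

n = (z_α + z_β)² · [p₁(1−p₁) + p₂(1−p₂)] / (p₁ − p₂)²
  = (1.645 + 1.036)² · (0.31·0.69 + 0.23·0.77) / (0.08)²
  = (2.681)² · (0.2139 + 0.1771) / 0.0064
  = 7.1878 · 0.3910 / 0.0064
  = 439.13
Adjust for 81% response: 439.13 / 0.81 = 542.13.
Round up → n = 543 per group.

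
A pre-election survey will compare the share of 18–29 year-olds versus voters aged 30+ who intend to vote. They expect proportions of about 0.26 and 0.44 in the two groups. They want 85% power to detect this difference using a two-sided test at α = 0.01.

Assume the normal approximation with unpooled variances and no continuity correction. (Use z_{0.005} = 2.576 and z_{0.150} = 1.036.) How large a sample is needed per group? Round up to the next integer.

n = (z_{α/2} + z_β)² · [p₁(1−p₁) + p₂(1−p₂)] / (p₁ − p₂)²
  = (2.576 + 1.036)² · (0.26·0.74 + 0.44·0.56) / (-0.18)²
  = (3.612)² · (0.1924 + 0.2464) / 0.0324
  = 13.0465 · 0.4388 / 0.0324
  = 176.69
Round up → n = 177 per group.

n = 177 per group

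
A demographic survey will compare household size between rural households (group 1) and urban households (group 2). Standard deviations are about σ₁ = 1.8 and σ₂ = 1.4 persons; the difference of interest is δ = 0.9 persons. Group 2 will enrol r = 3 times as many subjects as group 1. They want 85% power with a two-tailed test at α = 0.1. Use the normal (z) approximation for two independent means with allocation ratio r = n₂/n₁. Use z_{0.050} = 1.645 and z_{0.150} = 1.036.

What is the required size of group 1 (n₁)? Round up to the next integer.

n₁ = (z_{α/2} + z_β)² · (σ₁² + σ₂²/r) / δ²
   = (1.645 + 1.036)² · (1.8² + 1.4²/3) / 0.9²
   = 7.1878 · (3.24 + 0.65333) / 0.81
   = 7.1878 · 3.8933 / 0.81
   = 34.55
Round up → n₁ = 35; n₂ = r·n₁ = 3 × 35 = 105.

n₁ = 35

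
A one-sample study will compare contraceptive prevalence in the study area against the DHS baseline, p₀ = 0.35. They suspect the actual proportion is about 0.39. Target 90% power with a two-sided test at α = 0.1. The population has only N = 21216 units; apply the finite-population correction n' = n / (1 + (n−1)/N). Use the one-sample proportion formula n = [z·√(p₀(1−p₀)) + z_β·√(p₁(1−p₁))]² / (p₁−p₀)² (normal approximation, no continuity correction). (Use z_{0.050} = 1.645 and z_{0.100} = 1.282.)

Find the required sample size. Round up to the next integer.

n = [z_{α/2}·√(p₀q₀) + z_β·√(p₁q₁)]² / (p₁ − p₀)²
  = [1.645·√(0.35·0.65) + 1.282·√(0.39·0.61)]² / (0.04)²
  = [1.645·0.4770 + 1.282·0.4877]² / 0.0016
  = [1.4099]² / 0.0016
  = 1242.40
Finite-population correction (N = 21216): 1242.40 / (1 + (1242.40 − 1)/21216) = 1173.73.
Round up → n = 1174.

n = 1174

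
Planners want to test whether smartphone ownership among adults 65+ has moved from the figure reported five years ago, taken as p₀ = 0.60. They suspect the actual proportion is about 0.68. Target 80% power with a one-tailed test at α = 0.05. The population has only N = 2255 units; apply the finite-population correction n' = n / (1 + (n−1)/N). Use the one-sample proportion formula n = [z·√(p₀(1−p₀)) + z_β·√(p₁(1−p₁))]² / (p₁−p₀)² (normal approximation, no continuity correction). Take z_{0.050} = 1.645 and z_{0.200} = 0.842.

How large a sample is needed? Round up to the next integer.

n = 205

n = [z_α·√(p₀q₀) + z_β·√(p₁q₁)]² / (p₁ − p₀)²
  = [1.645·√(0.60·0.40) + 0.842·√(0.68·0.32)]² / (0.08)²
  = [1.645·0.4899 + 0.842·0.4665]² / 0.0064
  = [1.1987]² / 0.0064
  = 224.50
Finite-population correction (N = 2255): 224.50 / (1 + (224.50 − 1)/2255) = 204.25.
Round up → n = 205.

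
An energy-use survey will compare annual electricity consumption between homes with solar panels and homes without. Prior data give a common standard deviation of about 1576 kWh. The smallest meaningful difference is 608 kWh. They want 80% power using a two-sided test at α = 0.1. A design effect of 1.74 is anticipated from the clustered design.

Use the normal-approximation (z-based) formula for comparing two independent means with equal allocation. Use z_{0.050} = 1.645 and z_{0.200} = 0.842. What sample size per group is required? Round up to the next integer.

n = 145 per group

n = (z_{α/2} + z_β)² · (σ₁² + σ₂²) / δ²
  = (1.645 + 0.842)² · (2·1576² = 4967552) / 608²
  = 6.1852 · 4967552 / 369664
  = 83.12
Design effect: 1.74 × 83.12 = 144.62.
Round up → n = 145 per group.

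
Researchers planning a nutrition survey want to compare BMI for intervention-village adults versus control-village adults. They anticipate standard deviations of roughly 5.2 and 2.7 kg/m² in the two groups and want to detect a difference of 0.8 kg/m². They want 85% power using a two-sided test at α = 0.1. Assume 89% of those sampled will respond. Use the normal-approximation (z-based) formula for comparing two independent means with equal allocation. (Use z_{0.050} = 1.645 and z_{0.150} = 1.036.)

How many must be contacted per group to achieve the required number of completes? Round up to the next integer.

n = (z_{α/2} + z_β)² · (σ₁² + σ₂²) / δ²
  = (1.645 + 1.036)² · (5.2² + 2.7² = 34.33) / 0.8²
  = 7.1878 · 34.33 / 0.64
  = 385.56
Adjust for 89% response: 385.56 / 0.89 = 433.21.
Round up → n = 434 per group.

n = 434 per group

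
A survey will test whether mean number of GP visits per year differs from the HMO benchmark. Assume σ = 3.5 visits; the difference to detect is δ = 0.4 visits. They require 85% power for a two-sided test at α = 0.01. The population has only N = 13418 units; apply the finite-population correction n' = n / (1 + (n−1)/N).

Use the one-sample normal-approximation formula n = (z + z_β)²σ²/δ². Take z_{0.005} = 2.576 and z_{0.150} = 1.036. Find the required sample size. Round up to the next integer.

n = (z_{α/2} + z_β)² · σ² / δ²
  = (2.576 + 1.036)² · 3.5² / 0.4²
  = 13.0465 · 12.25 / 0.16
  = 998.88
Finite-population correction (N = 13418): 998.88 / (1 + (998.88 − 1)/13418) = 929.73.
Round up → n = 930.

n = 930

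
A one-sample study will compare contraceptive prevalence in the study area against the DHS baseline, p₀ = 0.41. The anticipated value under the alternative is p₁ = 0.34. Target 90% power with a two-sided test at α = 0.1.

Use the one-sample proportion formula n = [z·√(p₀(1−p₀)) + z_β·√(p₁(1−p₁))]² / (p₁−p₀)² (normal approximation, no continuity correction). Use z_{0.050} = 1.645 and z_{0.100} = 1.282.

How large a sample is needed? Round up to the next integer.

n = [z_{α/2}·√(p₀q₀) + z_β·√(p₁q₁)]² / (p₁ − p₀)²
  = [1.645·√(0.41·0.59) + 1.282·√(0.34·0.66)]² / (-0.07)²
  = [1.645·0.4918 + 1.282·0.4737]² / 0.0049
  = [1.4164]² / 0.0049
  = 409.40
Round up → n = 410.

n = 410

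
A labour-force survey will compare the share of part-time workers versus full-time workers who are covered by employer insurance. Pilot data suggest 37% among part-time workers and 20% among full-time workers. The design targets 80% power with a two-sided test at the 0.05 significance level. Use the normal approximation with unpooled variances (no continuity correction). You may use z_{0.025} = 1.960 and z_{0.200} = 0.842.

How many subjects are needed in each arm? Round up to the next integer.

n = (z_{α/2} + z_β)² · [p₁(1−p₁) + p₂(1−p₂)] / (p₁ − p₂)²
  = (1.960 + 0.842)² · (0.37·0.63 + 0.20·0.80) / (0.17)²
  = (2.802)² · (0.2331 + 0.1600) / 0.0289
  = 7.8512 · 0.3931 / 0.0289
  = 106.79
Round up → n = 107 per group.

n = 107 per group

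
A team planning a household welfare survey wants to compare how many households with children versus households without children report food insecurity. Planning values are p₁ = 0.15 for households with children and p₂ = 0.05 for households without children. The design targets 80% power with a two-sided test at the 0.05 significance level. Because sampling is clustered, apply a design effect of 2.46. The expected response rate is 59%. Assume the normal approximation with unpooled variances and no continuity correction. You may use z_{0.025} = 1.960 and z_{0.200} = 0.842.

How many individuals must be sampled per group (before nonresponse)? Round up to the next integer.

n = (z_{α/2} + z_β)² · [p₁(1−p₁) + p₂(1−p₂)] / (p₁ − p₂)²
  = (1.960 + 0.842)² · (0.15·0.85 + 0.05·0.95) / (0.10)²
  = (2.802)² · (0.1275 + 0.0475) / 0.0100
  = 7.8512 · 0.1750 / 0.0100
  = 137.40
Design effect: 2.46 × 137.40 = 337.99.
Adjust for 59% response: 337.99 / 0.59 = 572.87.
Round up → n = 573 per group.

n = 573 per group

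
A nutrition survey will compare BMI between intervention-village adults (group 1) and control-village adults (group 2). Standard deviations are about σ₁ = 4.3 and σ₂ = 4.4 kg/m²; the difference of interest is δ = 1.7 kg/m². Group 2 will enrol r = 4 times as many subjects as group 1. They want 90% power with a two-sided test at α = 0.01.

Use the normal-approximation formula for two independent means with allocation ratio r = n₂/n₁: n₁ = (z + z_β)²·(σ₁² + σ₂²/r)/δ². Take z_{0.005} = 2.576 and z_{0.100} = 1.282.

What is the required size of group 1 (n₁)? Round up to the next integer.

n₁ = 121

n₁ = (z_{α/2} + z_β)² · (σ₁² + σ₂²/r) / δ²
   = (2.576 + 1.282)² · (4.3² + 4.4²/4) / 1.7²
   = 14.8842 · (18.49 + 4.84) / 2.89
   = 14.8842 · 23.33 / 2.89
   = 120.15
Round up → n₁ = 121; n₂ = r·n₁ = 4 × 121 = 484.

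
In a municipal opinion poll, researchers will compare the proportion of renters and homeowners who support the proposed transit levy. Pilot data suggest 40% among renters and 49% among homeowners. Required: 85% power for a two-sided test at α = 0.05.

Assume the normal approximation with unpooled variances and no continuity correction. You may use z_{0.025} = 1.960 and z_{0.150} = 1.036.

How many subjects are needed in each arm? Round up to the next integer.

n = (z_{α/2} + z_β)² · [p₁(1−p₁) + p₂(1−p₂)] / (p₁ − p₂)²
  = (1.960 + 1.036)² · (0.40·0.60 + 0.49·0.51) / (-0.09)²
  = (2.996)² · (0.2400 + 0.2499) / 0.0081
  = 8.9760 · 0.4899 / 0.0081
  = 542.88
Round up → n = 543 per group.

n = 543 per group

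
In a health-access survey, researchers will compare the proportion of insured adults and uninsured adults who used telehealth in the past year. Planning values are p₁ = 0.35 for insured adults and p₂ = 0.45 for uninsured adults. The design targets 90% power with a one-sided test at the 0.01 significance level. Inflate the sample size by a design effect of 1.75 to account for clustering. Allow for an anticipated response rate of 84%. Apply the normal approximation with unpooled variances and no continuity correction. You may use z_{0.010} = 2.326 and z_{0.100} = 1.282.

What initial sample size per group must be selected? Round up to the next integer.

n = 1289 per group

n = (z_α + z_β)² · [p₁(1−p₁) + p₂(1−p₂)] / (p₁ − p₂)²
  = (2.326 + 1.282)² · (0.35·0.65 + 0.45·0.55) / (-0.10)²
  = (3.608)² · (0.2275 + 0.2475) / 0.0100
  = 13.0177 · 0.4750 / 0.0100
  = 618.34
Design effect: 1.75 × 618.34 = 1082.09.
Adjust for 84% response: 1082.09 / 0.84 = 1288.21.
Round up → n = 1289 per group.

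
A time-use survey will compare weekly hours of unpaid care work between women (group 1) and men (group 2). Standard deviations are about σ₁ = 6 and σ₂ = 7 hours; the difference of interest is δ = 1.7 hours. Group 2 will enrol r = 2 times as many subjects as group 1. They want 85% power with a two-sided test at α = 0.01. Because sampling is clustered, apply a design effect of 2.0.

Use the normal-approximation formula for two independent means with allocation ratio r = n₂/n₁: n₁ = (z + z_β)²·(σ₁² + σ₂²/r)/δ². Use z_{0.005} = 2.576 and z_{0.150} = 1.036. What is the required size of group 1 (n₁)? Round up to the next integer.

n₁ = 547

n₁ = (z_{α/2} + z_β)² · (σ₁² + σ₂²/r) / δ²
   = (2.576 + 1.036)² · (6² + 7²/2) / 1.7²
   = 13.0465 · (36 + 24.5) / 2.89
   = 13.0465 · 60.5 / 2.89
   = 273.12
Design effect: 2.0 × 273.12 = 546.24.
Round up → n₁ = 547; n₂ = r·n₁ = 2 × 547 = 1094.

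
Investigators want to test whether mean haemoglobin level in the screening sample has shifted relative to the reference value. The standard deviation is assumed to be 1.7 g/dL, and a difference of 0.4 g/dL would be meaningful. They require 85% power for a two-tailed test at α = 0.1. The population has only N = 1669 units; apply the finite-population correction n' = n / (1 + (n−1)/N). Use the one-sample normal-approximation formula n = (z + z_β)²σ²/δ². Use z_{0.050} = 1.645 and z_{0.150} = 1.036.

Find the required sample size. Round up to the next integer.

n = 121

n = (z_{α/2} + z_β)² · σ² / δ²
  = (1.645 + 1.036)² · 1.7² / 0.4²
  = 7.1878 · 2.89 / 0.16
  = 129.83
Finite-population correction (N = 1669): 129.83 / (1 + (129.83 − 1)/1669) = 120.53.
Round up → n = 121.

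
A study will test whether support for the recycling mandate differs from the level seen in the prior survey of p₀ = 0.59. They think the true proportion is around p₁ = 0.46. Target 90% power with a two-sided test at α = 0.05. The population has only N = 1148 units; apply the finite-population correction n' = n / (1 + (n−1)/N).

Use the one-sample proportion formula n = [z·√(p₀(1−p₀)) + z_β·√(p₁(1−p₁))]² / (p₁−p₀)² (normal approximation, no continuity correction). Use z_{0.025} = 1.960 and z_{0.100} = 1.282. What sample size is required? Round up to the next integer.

n = [z_{α/2}·√(p₀q₀) + z_β·√(p₁q₁)]² / (p₁ − p₀)²
  = [1.960·√(0.59·0.41) + 1.282·√(0.46·0.54)]² / (-0.13)²
  = [1.960·0.4918 + 1.282·0.4984]² / 0.0169
  = [1.6029]² / 0.0169
  = 152.04
Finite-population correction (N = 1148): 152.04 / (1 + (152.04 − 1)/1148) = 134.36.
Round up → n = 135.

n = 135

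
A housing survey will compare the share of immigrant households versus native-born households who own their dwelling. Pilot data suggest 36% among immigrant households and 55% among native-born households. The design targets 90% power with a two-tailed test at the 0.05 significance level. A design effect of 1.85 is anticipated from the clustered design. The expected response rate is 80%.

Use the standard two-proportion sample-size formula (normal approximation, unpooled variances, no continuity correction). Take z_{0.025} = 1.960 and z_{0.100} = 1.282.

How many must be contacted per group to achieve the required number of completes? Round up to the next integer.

n = 322 per group

n = (z_{α/2} + z_β)² · [p₁(1−p₁) + p₂(1−p₂)] / (p₁ − p₂)²
  = (1.960 + 1.282)² · (0.36·0.64 + 0.55·0.45) / (-0.19)²
  = (3.242)² · (0.2304 + 0.2475) / 0.0361
  = 10.5106 · 0.4779 / 0.0361
  = 139.14
Design effect: 1.85 × 139.14 = 257.41.
Adjust for 80% response: 257.41 / 0.80 = 321.76.
Round up → n = 322 per group.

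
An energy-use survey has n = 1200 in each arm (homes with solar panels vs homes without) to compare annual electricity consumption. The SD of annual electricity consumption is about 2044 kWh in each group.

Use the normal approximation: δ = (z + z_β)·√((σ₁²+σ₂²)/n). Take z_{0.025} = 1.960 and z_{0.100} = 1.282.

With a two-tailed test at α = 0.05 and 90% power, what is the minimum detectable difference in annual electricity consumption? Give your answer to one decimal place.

Minimum detectable difference ≈ 270.5 kWh

δ = (z_{α/2} + z_β) · √((σ₁²+σ₂²)/n)
  = (1.960 + 1.282) · √(8355872/1200)
  = 3.242 · √6963.2
  = 3.242 · 83.4460
  = 270.5318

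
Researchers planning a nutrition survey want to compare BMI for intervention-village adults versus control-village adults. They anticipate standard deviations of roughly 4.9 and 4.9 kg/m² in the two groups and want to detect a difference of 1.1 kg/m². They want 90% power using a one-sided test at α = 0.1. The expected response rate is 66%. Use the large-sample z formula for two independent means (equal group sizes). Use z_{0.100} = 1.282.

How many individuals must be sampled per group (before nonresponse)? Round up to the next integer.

n = 396 per group

n = (z_α + z_β)² · (σ₁² + σ₂²) / δ²
  = (1.282 + 1.282)² · (4.9² + 4.9² = 48.02) / 1.1²
  = 6.5741 · 48.02 / 1.21
  = 260.90
Adjust for 66% response: 260.90 / 0.66 = 395.30.
Round up → n = 396 per group.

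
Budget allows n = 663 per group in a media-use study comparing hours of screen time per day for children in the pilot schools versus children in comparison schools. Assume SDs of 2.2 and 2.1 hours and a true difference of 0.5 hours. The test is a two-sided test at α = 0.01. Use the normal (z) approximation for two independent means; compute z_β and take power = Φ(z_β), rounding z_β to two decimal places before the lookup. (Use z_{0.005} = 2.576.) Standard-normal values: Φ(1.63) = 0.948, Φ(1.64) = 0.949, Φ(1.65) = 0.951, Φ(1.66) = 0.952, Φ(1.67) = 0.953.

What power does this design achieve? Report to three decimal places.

z_β = δ·√(n/(σ₁²+σ₂²)) − z_{α/2}
    = 0.5 · √(663/9.25) − 2.576
    = 0.5 · 8.46615 − 2.576
    = 4.2331 − 2.576 = 1.6571 → 1.66
Power = Φ(1.66) = 0.952.

Power ≈ 0.952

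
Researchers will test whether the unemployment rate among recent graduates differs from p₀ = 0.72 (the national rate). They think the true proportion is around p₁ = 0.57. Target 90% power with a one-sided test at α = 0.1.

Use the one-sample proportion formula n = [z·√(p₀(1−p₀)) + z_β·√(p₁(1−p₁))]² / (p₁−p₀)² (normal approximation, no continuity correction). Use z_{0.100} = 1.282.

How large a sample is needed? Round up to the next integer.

n = 66

n = [z_α·√(p₀q₀) + z_β·√(p₁q₁)]² / (p₁ − p₀)²
  = [1.282·√(0.72·0.28) + 1.282·√(0.57·0.43)]² / (-0.15)²
  = [1.282·0.4490 + 1.282·0.4951]² / 0.0225
  = [1.2103]² / 0.0225
  = 65.10
Round up → n = 66.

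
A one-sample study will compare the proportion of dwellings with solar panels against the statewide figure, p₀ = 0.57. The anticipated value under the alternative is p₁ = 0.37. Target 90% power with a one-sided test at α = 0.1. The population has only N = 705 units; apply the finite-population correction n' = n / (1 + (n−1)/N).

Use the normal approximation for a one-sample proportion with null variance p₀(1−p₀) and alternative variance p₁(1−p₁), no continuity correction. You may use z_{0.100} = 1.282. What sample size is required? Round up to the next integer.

n = [z_α·√(p₀q₀) + z_β·√(p₁q₁)]² / (p₁ − p₀)²
  = [1.282·√(0.57·0.43) + 1.282·√(0.37·0.63)]² / (-0.20)²
  = [1.282·0.4951 + 1.282·0.4828]² / 0.0400
  = [1.2536]² / 0.0400
  = 39.29
Finite-population correction (N = 705): 39.29 / (1 + (39.29 − 1)/705) = 37.27.
Round up → n = 38.

n = 38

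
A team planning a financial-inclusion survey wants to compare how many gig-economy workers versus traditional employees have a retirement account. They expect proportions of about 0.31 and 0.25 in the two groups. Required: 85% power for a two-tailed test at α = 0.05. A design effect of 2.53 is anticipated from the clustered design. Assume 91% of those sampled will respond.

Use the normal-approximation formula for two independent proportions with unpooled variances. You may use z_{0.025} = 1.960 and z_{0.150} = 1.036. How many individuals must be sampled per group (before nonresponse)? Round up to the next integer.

n = (z_{α/2} + z_β)² · [p₁(1−p₁) + p₂(1−p₂)] / (p₁ − p₂)²
  = (1.960 + 1.036)² · (0.31·0.69 + 0.25·0.75) / (0.06)²
  = (2.996)² · (0.2139 + 0.1875) / 0.0036
  = 8.9760 · 0.4014 / 0.0036
  = 1000.83
Design effect: 2.53 × 1000.83 = 2532.09.
Adjust for 91% response: 2532.09 / 0.91 = 2782.52.
Round up → n = 2783 per group.

n = 2783 per group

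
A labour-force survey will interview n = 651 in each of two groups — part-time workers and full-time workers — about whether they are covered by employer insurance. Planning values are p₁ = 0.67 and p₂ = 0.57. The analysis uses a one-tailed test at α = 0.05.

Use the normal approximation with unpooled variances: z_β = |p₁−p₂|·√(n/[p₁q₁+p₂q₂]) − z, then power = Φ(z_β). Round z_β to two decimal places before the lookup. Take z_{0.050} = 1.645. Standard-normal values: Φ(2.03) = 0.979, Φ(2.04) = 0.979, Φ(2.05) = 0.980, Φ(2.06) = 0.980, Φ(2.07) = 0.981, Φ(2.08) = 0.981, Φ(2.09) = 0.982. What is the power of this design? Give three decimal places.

Power ≈ 0.982

z_β = |p₁−p₂|·√(n/[p₁q₁+p₂q₂]) − z_α
    = 0.10 · √(651/0.4662) − 1.645
    = 0.10 · 37.3684 − 1.645
    = 3.7368 − 1.645 = 2.0918 → 2.09
Power = Φ(2.09) = 0.982.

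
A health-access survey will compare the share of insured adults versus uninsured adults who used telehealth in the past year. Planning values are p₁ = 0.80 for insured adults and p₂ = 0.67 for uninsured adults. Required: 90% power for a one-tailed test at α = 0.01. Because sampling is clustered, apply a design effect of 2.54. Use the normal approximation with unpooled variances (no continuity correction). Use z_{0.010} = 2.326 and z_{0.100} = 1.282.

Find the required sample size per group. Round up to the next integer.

n = 746 per group

n = (z_α + z_β)² · [p₁(1−p₁) + p₂(1−p₂)] / (p₁ − p₂)²
  = (2.326 + 1.282)² · (0.80·0.20 + 0.67·0.33) / (0.13)²
  = (3.608)² · (0.1600 + 0.2211) / 0.0169
  = 13.0177 · 0.3811 / 0.0169
  = 293.55
Design effect: 2.54 × 293.55 = 745.62.
Round up → n = 746 per group.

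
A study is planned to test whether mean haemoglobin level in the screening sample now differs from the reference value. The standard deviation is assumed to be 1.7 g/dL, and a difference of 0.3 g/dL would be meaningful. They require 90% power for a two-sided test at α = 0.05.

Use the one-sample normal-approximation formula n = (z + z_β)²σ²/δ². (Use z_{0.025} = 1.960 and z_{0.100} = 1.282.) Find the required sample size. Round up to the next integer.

n = (z_{α/2} + z_β)² · σ² / δ²
  = (1.960 + 1.282)² · 1.7² / 0.3²
  = 10.5106 · 2.89 / 0.09
  = 337.51
Round up → n = 338.

n = 338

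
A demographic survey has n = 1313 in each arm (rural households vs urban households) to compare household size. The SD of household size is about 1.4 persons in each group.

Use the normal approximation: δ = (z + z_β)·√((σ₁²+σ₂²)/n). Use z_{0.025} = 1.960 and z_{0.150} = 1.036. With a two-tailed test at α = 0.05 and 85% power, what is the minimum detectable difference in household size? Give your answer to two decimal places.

Minimum detectable difference ≈ 0.16 persons

δ = (z_{α/2} + z_β) · √((σ₁²+σ₂²)/n)
  = (1.960 + 1.036) · √(3.92/1313)
  = 2.996 · √0.00299
  = 2.996 · 0.0546
  = 0.1637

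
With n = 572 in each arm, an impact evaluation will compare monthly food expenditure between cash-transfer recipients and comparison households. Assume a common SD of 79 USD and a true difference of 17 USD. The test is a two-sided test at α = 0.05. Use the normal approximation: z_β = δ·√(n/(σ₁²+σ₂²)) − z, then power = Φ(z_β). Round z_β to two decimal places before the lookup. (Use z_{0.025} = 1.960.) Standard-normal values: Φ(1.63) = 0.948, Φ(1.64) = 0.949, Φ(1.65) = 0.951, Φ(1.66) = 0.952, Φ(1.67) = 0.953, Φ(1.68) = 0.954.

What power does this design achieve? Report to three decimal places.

z_β = δ·√(n/(σ₁²+σ₂²)) − z_{α/2}
    = 17 · √(572/12482) − 1.960
    = 17 · 0.21407 − 1.960
    = 3.6392 − 1.960 = 1.6792 → 1.68
Power = Φ(1.68) = 0.954.

Power ≈ 0.954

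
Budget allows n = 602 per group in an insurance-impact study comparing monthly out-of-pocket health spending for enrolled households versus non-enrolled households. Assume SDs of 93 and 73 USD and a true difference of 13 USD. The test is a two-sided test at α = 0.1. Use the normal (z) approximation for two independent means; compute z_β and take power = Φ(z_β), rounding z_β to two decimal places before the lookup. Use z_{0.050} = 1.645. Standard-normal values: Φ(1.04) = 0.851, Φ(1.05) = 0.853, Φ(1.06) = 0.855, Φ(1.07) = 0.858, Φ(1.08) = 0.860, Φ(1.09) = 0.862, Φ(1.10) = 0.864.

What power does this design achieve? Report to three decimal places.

z_β = δ·√(n/(σ₁²+σ₂²)) − z_{α/2}
    = 13 · √(602/13978) − 1.645
    = 13 · 0.20753 − 1.645
    = 2.6979 − 1.645 = 1.0529 → 1.05
Power = Φ(1.05) = 0.853.

Power ≈ 0.853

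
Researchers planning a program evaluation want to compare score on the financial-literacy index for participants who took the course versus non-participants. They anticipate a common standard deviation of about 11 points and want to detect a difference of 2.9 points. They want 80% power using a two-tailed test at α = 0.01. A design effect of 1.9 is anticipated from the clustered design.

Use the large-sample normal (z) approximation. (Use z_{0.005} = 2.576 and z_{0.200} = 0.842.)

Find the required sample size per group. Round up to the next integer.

n = (z_{α/2} + z_β)² · (σ₁² + σ₂²) / δ²
  = (2.576 + 0.842)² · (2·11² = 242) / 2.9²
  = 11.6827 · 242 / 8.41
  = 336.17
Design effect: 1.9 × 336.17 = 638.73.
Round up → n = 639 per group.

n = 639 per group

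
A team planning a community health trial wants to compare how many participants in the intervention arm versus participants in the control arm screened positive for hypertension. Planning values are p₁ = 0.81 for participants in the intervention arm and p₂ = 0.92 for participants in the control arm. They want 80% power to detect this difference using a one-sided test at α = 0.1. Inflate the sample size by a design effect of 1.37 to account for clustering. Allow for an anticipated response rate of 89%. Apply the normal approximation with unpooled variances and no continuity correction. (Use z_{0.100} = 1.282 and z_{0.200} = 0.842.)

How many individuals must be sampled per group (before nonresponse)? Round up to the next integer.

n = (z_α + z_β)² · [p₁(1−p₁) + p₂(1−p₂)] / (p₁ − p₂)²
  = (1.282 + 0.842)² · (0.81·0.19 + 0.92·0.08) / (-0.11)²
  = (2.124)² · (0.1539 + 0.0736) / 0.0121
  = 4.5114 · 0.2275 / 0.0121
  = 84.82
Design effect: 1.37 × 84.82 = 116.21.
Adjust for 89% response: 116.21 / 0.89 = 130.57.
Round up → n = 131 per group.

n = 131 per group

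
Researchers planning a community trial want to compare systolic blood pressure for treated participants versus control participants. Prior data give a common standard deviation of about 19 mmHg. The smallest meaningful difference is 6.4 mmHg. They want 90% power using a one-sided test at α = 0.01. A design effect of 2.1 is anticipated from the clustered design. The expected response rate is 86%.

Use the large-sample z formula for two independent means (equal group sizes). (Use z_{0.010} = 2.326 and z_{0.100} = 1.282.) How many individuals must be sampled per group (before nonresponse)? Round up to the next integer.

n = 561 per group

n = (z_α + z_β)² · (σ₁² + σ₂²) / δ²
  = (2.326 + 1.282)² · (2·19² = 722) / 6.4²
  = 13.0177 · 722 / 40.96
  = 229.46
Design effect: 2.1 × 229.46 = 481.87.
Adjust for 86% response: 481.87 / 0.86 = 560.31.
Round up → n = 561 per group.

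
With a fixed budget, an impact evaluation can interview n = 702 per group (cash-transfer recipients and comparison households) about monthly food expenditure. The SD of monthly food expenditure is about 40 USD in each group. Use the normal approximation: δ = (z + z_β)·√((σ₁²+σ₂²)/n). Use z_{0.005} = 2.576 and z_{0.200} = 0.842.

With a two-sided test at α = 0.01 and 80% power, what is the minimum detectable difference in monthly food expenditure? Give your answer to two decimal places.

Minimum detectable difference ≈ 7.30 USD

δ = (z_{α/2} + z_β) · √((σ₁²+σ₂²)/n)
  = (2.576 + 0.842) · √(3200/702)
  = 3.418 · √4.5584
  = 3.418 · 2.1350
  = 7.2976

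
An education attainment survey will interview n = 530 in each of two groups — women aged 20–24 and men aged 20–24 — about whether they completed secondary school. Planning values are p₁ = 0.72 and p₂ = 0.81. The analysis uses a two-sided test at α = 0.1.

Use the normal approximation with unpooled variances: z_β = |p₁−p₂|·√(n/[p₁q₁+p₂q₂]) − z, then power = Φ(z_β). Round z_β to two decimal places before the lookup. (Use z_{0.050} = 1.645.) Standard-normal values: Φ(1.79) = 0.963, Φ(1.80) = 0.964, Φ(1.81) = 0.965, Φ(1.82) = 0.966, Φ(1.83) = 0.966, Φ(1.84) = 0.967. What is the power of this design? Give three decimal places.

z_β = |p₁−p₂|·√(n/[p₁q₁+p₂q₂]) − z_{α/2}
    = 0.09 · √(530/0.3555) − 1.645
    = 0.09 · 38.6116 − 1.645
    = 3.4750 − 1.645 = 1.8300 → 1.83
Power = Φ(1.83) = 0.966.

Power ≈ 0.966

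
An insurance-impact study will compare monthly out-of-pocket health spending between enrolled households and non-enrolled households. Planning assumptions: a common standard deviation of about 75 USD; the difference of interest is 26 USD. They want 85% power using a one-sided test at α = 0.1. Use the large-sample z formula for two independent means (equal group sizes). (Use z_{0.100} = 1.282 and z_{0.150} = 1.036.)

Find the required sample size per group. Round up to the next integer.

n = 90 per group

n = (z_α + z_β)² · (σ₁² + σ₂²) / δ²
  = (1.282 + 1.036)² · (2·75² = 11250) / 26²
  = 5.3731 · 11250 / 676
  = 89.42
Round up → n = 90 per group.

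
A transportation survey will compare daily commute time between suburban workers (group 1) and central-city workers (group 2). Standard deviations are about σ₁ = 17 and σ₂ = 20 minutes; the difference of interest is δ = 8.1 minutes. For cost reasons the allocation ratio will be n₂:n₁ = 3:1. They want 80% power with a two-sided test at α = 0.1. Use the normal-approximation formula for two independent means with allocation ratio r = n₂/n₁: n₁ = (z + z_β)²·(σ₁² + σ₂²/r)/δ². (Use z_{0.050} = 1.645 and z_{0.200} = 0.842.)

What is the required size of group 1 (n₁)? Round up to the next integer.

n₁ = 40

n₁ = (z_{α/2} + z_β)² · (σ₁² + σ₂²/r) / δ²
   = (1.645 + 0.842)² · (17² + 20²/3) / 8.1²
   = 6.1852 · (289 + 133.3333) / 65.61
   = 6.1852 · 422.3333 / 65.61
   = 39.81
Round up → n₁ = 40; n₂ = r·n₁ = 3 × 40 = 120.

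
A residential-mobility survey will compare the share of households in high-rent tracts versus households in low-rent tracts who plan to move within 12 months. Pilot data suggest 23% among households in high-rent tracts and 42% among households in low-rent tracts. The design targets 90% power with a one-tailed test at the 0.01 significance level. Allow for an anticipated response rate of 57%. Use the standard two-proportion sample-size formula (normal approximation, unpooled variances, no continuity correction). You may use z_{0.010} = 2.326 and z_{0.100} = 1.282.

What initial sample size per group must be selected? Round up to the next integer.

n = (z_α + z_β)² · [p₁(1−p₁) + p₂(1−p₂)] / (p₁ − p₂)²
  = (2.326 + 1.282)² · (0.23·0.77 + 0.42·0.58) / (-0.19)²
  = (3.608)² · (0.1771 + 0.2436) / 0.0361
  = 13.0177 · 0.4207 / 0.0361
  = 151.70
Adjust for 57% response: 151.70 / 0.57 = 266.15.
Round up → n = 267 per group.

n = 267 per group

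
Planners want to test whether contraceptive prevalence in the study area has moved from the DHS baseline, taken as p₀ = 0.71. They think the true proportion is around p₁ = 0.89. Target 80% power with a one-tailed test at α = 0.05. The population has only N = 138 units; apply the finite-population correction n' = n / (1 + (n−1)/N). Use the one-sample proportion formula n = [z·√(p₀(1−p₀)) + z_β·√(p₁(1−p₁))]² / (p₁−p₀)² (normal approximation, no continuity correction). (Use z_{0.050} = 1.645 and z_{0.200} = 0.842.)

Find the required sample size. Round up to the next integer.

n = [z_α·√(p₀q₀) + z_β·√(p₁q₁)]² / (p₁ − p₀)²
  = [1.645·√(0.71·0.29) + 0.842·√(0.89·0.11)]² / (0.18)²
  = [1.645·0.4538 + 0.842·0.3129]² / 0.0324
  = [1.0099]² / 0.0324
  = 31.48
Finite-population correction (N = 138): 31.48 / (1 + (31.48 − 1)/138) = 25.78.
Round up → n = 26.

n = 26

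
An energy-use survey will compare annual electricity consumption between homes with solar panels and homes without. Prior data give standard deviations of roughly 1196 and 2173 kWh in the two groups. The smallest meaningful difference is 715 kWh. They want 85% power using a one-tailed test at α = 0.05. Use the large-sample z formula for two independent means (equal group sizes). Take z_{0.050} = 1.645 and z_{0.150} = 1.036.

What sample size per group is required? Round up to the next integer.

n = 87 per group

n = (z_α + z_β)² · (σ₁² + σ₂²) / δ²
  = (1.645 + 1.036)² · (1196² + 2173² = 6152345) / 715²
  = 7.1878 · 6152345 / 511225
  = 86.50
Round up → n = 87 per group.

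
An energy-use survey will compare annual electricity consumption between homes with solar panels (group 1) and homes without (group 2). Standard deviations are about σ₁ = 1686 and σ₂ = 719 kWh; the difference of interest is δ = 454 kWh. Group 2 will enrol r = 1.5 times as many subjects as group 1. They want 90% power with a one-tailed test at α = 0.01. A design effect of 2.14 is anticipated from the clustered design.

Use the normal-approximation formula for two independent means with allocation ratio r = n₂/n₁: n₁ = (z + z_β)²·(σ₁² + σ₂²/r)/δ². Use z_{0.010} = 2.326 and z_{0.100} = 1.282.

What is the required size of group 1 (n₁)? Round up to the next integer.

n₁ = (z_α + z_β)² · (σ₁² + σ₂²/r) / δ²
   = (2.326 + 1.282)² · (1686² + 719²/1.5) / 454²
   = 13.0177 · (2842596 + 344640.7) / 206116
   = 13.0177 · 3187236.7 / 206116
   = 201.30
Design effect: 2.14 × 201.30 = 430.77.
Round up → n₁ = 431; n₂ = r·n₁ = 1.5 × 431 = 647.

n₁ = 431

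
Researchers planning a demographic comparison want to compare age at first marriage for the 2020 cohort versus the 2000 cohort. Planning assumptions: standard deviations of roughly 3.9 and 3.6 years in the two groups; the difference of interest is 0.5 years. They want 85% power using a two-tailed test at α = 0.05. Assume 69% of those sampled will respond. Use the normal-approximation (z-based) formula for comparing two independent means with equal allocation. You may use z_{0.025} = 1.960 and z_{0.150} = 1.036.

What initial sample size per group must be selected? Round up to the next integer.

n = (z_{α/2} + z_β)² · (σ₁² + σ₂²) / δ²
  = (1.960 + 1.036)² · (3.9² + 3.6² = 28.17) / 0.5²
  = 8.9760 · 28.17 / 0.25
  = 1011.42
Adjust for 69% response: 1011.42 / 0.69 = 1465.82.
Round up → n = 1466 per group.

n = 1466 per group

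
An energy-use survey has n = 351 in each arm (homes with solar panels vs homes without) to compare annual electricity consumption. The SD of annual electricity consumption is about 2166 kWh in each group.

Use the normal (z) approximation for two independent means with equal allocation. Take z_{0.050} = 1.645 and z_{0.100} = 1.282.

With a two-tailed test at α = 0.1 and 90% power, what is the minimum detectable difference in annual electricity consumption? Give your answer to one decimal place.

δ = (z_{α/2} + z_β) · √((σ₁²+σ₂²)/n)
  = (1.645 + 1.282) · √(9383112/351)
  = 2.927 · √26732.5
  = 2.927 · 163.5008
  = 478.5669

Minimum detectable difference ≈ 478.6 kWh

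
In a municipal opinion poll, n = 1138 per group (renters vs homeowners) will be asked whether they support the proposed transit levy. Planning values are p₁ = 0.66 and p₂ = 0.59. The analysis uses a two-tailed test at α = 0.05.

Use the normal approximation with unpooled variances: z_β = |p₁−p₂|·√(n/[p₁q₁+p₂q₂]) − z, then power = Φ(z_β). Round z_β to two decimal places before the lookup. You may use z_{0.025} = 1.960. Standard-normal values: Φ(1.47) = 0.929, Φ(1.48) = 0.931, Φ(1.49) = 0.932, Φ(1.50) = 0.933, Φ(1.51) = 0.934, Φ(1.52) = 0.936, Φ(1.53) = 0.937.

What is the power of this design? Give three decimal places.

z_β = |p₁−p₂|·√(n/[p₁q₁+p₂q₂]) − z_{α/2}
    = 0.07 · √(1138/0.4663) − 1.960
    = 0.07 · 49.4013 − 1.960
    = 3.4581 − 1.960 = 1.4981 → 1.50
Power = Φ(1.50) = 0.933.

Power ≈ 0.933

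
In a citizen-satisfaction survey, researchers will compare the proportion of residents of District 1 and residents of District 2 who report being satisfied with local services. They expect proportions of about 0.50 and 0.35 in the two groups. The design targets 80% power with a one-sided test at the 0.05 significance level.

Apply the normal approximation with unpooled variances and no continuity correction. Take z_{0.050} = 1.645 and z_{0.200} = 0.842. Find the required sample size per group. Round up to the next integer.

n = (z_α + z_β)² · [p₁(1−p₁) + p₂(1−p₂)] / (p₁ − p₂)²
  = (1.645 + 0.842)² · (0.50·0.50 + 0.35·0.65) / (0.15)²
  = (2.487)² · (0.2500 + 0.2275) / 0.0225
  = 6.1852 · 0.4775 / 0.0225
  = 131.26
Round up → n = 132 per group.

n = 132 per group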